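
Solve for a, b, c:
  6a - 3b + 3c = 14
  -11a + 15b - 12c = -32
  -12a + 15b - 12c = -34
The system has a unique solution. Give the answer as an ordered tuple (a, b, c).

(2, -2/3, 0)

Form the augmented matrix and row-reduce:
  [   6  -3    3  |   14 ]
  [ -11  15  -12  |  -32 ]
  [ -12  15  -12  |  -34 ]
R1 := 1/6·R1
  [   1  -1/2  1/2  |  7/3 ]
  [ -11    15  -12  |  -32 ]
  [ -12    15  -12  |  -34 ]
R2 := R2 + 11·R1
  [   1  -1/2    1/2  |    7/3 ]
  [   0  19/2  -13/2  |  -19/3 ]
  [ -12    15    -12  |    -34 ]
R3 := R3 + 12·R1
  [ 1  -1/2    1/2  |    7/3 ]
  [ 0  19/2  -13/2  |  -19/3 ]
  [ 0     9     -6  |     -6 ]
R2 := 2/19·R2
  [ 1  -1/2     1/2  |   7/3 ]
  [ 0     1  -13/19  |  -2/3 ]
  [ 0     9      -6  |    -6 ]
R3 := R3 − 9·R2
  [ 1  -1/2     1/2  |   7/3 ]
  [ 0     1  -13/19  |  -2/3 ]
  [ 0     0    3/19  |     0 ]
R3 := 19/3·R3
  [ 1  -1/2     1/2  |   7/3 ]
  [ 0     1  -13/19  |  -2/3 ]
  [ 0     0       1  |     0 ]
R2 := R2 + 13/19·R3
  [ 1  -1/2  1/2  |   7/3 ]
  [ 0     1    0  |  -2/3 ]
  [ 0     0    1  |     0 ]
R1 := R1 − 1/2·R3
  [ 1  -1/2  0  |   7/3 ]
  [ 0     1  0  |  -2/3 ]
  [ 0     0  1  |     0 ]
R1 := R1 + 1/2·R2
  [ 1  0  0  |     2 ]
  [ 0  1  0  |  -2/3 ]
  [ 0  0  1  |     0 ]
Reading off the last column: a = 2, b = -2/3, c = 0.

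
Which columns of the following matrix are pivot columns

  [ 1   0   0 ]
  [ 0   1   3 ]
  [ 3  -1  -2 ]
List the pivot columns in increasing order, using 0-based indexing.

r3 -> r3 − 3·r1
  [ 1   0   0 ]
  [ 0   1   3 ]
  [ 0  -1  -2 ]
r3 -> r3 + r2
  [ 1  0  0 ]
  [ 0  1  3 ]
  [ 0  0  1 ]
r2 -> r2 − 3·r3
  [ 1  0  0 ]
  [ 0  1  0 ]
  [ 0  0  1 ]
Pivot columns are the columns containing a leading 1.

0, 1, 2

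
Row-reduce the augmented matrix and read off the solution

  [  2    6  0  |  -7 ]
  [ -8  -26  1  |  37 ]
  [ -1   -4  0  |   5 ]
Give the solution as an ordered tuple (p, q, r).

Multiply r1 by 1/2.
  [  1    3  0  |  -7/2 ]
  [ -8  -26  1  |    37 ]
  [ -1   -4  0  |     5 ]
Add 8 times r1 to r2.
  [  1   3  0  |  -7/2 ]
  [  0  -2  1  |     9 ]
  [ -1  -4  0  |     5 ]
Add r1 to r3.
  [ 1   3  0  |  -7/2 ]
  [ 0  -2  1  |     9 ]
  [ 0  -1  0  |   3/2 ]
Multiply r2 by -1/2.
  [ 1   3     0  |  -7/2 ]
  [ 0   1  -1/2  |  -9/2 ]
  [ 0  -1     0  |   3/2 ]
Add r2 to r3.
  [ 1  3     0  |  -7/2 ]
  [ 0  1  -1/2  |  -9/2 ]
  [ 0  0  -1/2  |    -3 ]
Multiply r3 by -2.
  [ 1  3     0  |  -7/2 ]
  [ 0  1  -1/2  |  -9/2 ]
  [ 0  0     1  |     6 ]
Add 1/2 times r3 to r2.
  [ 1  3  0  |  -7/2 ]
  [ 0  1  0  |  -3/2 ]
  [ 0  0  1  |     6 ]
Subtract 3 times r2 from r1.
  [ 1  0  0  |     1 ]
  [ 0  1  0  |  -3/2 ]
  [ 0  0  1  |     6 ]
Reading off the last column: p = 1, q = -3/2, r = 6.

(1, -3/2, 6)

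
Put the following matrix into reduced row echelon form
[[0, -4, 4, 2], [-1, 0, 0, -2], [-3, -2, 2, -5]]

r1 ↔ r2
  [ -1   0  0  -2 ]
  [  0  -4  4   2 ]
  [ -3  -2  2  -5 ]
r1 ← -1·r1
  [  1   0  0   2 ]
  [  0  -4  4   2 ]
  [ -3  -2  2  -5 ]
r3 ← r3 + 3·r1
  [ 1   0  0  2 ]
  [ 0  -4  4  2 ]
  [ 0  -2  2  1 ]
r2 ← -1/4·r2
  [ 1   0   0     2 ]
  [ 0   1  -1  -1/2 ]
  [ 0  -2   2     1 ]
r3 ← r3 + 2·r2
  [ 1  0   0     2 ]
  [ 0  1  -1  -1/2 ]
  [ 0  0   0     0 ]

[[1, 0, 0, 2], [0, 1, -1, -1/2], [0, 0, 0, 0]]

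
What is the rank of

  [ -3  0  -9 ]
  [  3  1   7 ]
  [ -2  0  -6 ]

rank = 2

Multiply ρ1 by -1/3.
  [  1  0   3 ]
  [  3  1   7 ]
  [ -2  0  -6 ]
Subtract 3 times ρ1 from ρ2.
  [  1  0   3 ]
  [  0  1  -2 ]
  [ -2  0  -6 ]
Add 2 times ρ1 to ρ3.
  [ 1  0   3 ]
  [ 0  1  -2 ]
  [ 0  0   0 ]
The reduced form has 2 nonzero rows.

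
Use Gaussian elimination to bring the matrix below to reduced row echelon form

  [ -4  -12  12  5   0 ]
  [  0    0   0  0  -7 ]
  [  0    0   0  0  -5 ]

[[1, 3, -3, -5/4, 0], [0, 0, 0, 0, 1], [0, 0, 0, 0, 0]]

R1 ← -1/4·R1
R2 ← -1/7·R2
R3 ← R3 + 5·R2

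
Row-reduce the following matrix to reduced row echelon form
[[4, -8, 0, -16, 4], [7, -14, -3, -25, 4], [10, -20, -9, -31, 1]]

R1 → 1/4·R1
  [  1   -2   0   -4  1 ]
  [  7  -14  -3  -25  4 ]
  [ 10  -20  -9  -31  1 ]
R2 → R2 − 7·R1
  [  1   -2   0   -4   1 ]
  [  0    0  -3    3  -3 ]
  [ 10  -20  -9  -31   1 ]
R3 → R3 − 10·R1
  [ 1  -2   0  -4   1 ]
  [ 0   0  -3   3  -3 ]
  [ 0   0  -9   9  -9 ]
R2 → -1/3·R2
  [ 1  -2   0  -4   1 ]
  [ 0   0   1  -1   1 ]
  [ 0   0  -9   9  -9 ]
R3 → R3 + 9·R2
  [ 1  -2  0  -4  1 ]
  [ 0   0  1  -1  1 ]
  [ 0   0  0   0  0 ]

[[1, -2, 0, -4, 1], [0, 0, 1, -1, 1], [0, 0, 0, 0, 0]]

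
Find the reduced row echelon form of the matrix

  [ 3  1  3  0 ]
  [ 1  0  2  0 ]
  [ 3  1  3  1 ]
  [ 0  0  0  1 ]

[[1, 0, 2, 0], [0, 1, -3, 0], [0, 0, 0, 1], [0, 0, 0, 0]]

R1 → 1/3·R1
  [ 1  1/3  1  0 ]
  [ 1    0  2  0 ]
  [ 3    1  3  1 ]
  [ 0    0  0  1 ]
R2 → R2 − R1
  [ 1   1/3  1  0 ]
  [ 0  -1/3  1  0 ]
  [ 3     1  3  1 ]
  [ 0     0  0  1 ]
R3 → R3 − 3·R1
  [ 1   1/3  1  0 ]
  [ 0  -1/3  1  0 ]
  [ 0     0  0  1 ]
  [ 0     0  0  1 ]
R2 → -3·R2
  [ 1  1/3   1  0 ]
  [ 0    1  -3  0 ]
  [ 0    0   0  1 ]
  [ 0    0   0  1 ]
R4 → R4 − R3
  [ 1  1/3   1  0 ]
  [ 0    1  -3  0 ]
  [ 0    0   0  1 ]
  [ 0    0   0  0 ]
R1 → R1 − 1/3·R2
  [ 1  0   2  0 ]
  [ 0  1  -3  0 ]
  [ 0  0   0  1 ]
  [ 0  0   0  0 ]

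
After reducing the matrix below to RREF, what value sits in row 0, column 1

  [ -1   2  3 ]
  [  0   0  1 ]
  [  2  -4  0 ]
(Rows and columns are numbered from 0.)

-2

r1 → -1·r1
r3 → r3 − 2·r1
r3 → r3 − 6·r2
r1 → r1 + 3·r2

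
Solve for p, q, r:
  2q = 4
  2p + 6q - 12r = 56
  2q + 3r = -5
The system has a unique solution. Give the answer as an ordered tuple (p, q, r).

(4, 2, -3)

Form the augmented matrix and row-reduce:
  [ 0  2    0  |   4 ]
  [ 2  6  -12  |  56 ]
  [ 0  2    3  |  -5 ]
R1 <-> R2
  [ 2  6  -12  |  56 ]
  [ 0  2    0  |   4 ]
  [ 0  2    3  |  -5 ]
R1 := 1/2·R1
  [ 1  3  -6  |  28 ]
  [ 0  2   0  |   4 ]
  [ 0  2   3  |  -5 ]
R2 := 1/2·R2
  [ 1  3  -6  |  28 ]
  [ 0  1   0  |   2 ]
  [ 0  2   3  |  -5 ]
R3 := R3 − 2·R2
  [ 1  3  -6  |  28 ]
  [ 0  1   0  |   2 ]
  [ 0  0   3  |  -9 ]
R3 := 1/3·R3
  [ 1  3  -6  |  28 ]
  [ 0  1   0  |   2 ]
  [ 0  0   1  |  -3 ]
R1 := R1 + 6·R3
  [ 1  3  0  |  10 ]
  [ 0  1  0  |   2 ]
  [ 0  0  1  |  -3 ]
R1 := R1 − 3·R2
  [ 1  0  0  |   4 ]
  [ 0  1  0  |   2 ]
  [ 0  0  1  |  -3 ]
Reading off the last column: p = 4, q = 2, r = -3.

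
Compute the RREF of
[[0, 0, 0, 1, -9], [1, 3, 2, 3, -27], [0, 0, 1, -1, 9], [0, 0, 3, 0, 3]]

[[1, 3, 0, 0, 0], [0, 0, 1, 0, 0], [0, 0, 0, 1, 0], [0, 0, 0, 0, 1]]

Swap ρ1 and ρ2.
  [ 1  3  2   3  -27 ]
  [ 0  0  0   1   -9 ]
  [ 0  0  1  -1    9 ]
  [ 0  0  3   0    3 ]
Swap ρ2 and ρ3.
  [ 1  3  2   3  -27 ]
  [ 0  0  1  -1    9 ]
  [ 0  0  0   1   -9 ]
  [ 0  0  3   0    3 ]
Subtract 3 times ρ2 from ρ4.
  [ 1  3  2   3  -27 ]
  [ 0  0  1  -1    9 ]
  [ 0  0  0   1   -9 ]
  [ 0  0  0   3  -24 ]
Subtract 3 times ρ3 from ρ4.
  [ 1  3  2   3  -27 ]
  [ 0  0  1  -1    9 ]
  [ 0  0  0   1   -9 ]
  [ 0  0  0   0    3 ]
Multiply ρ4 by 1/3.
  [ 1  3  2   3  -27 ]
  [ 0  0  1  -1    9 ]
  [ 0  0  0   1   -9 ]
  [ 0  0  0   0    1 ]
Add 9 times ρ4 to ρ3.
  [ 1  3  2   3  -27 ]
  [ 0  0  1  -1    9 ]
  [ 0  0  0   1    0 ]
  [ 0  0  0   0    1 ]
Subtract 9 times ρ4 from ρ2.
  [ 1  3  2   3  -27 ]
  [ 0  0  1  -1    0 ]
  [ 0  0  0   1    0 ]
  [ 0  0  0   0    1 ]
Add 27 times ρ4 to ρ1.
  [ 1  3  2   3  0 ]
  [ 0  0  1  -1  0 ]
  [ 0  0  0   1  0 ]
  [ 0  0  0   0  1 ]
Add ρ3 to ρ2.
  [ 1  3  2  3  0 ]
  [ 0  0  1  0  0 ]
  [ 0  0  0  1  0 ]
  [ 0  0  0  0  1 ]
Subtract 3 times ρ3 from ρ1.
  [ 1  3  2  0  0 ]
  [ 0  0  1  0  0 ]
  [ 0  0  0  1  0 ]
  [ 0  0  0  0  1 ]
Subtract 2 times ρ2 from ρ1.
  [ 1  3  0  0  0 ]
  [ 0  0  1  0  0 ]
  [ 0  0  0  1  0 ]
  [ 0  0  0  0  1 ]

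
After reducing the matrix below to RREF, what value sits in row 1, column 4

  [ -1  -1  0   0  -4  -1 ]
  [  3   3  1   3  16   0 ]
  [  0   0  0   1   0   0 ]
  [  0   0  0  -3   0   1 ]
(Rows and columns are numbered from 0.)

ρ1 := -1·ρ1
  [ 1  1  0   0   4  1 ]
  [ 3  3  1   3  16  0 ]
  [ 0  0  0   1   0  0 ]
  [ 0  0  0  -3   0  1 ]
ρ2 := ρ2 − 3·ρ1
  [ 1  1  0   0  4   1 ]
  [ 0  0  1   3  4  -3 ]
  [ 0  0  0   1  0   0 ]
  [ 0  0  0  -3  0   1 ]
ρ4 := ρ4 + 3·ρ3
  [ 1  1  0  0  4   1 ]
  [ 0  0  1  3  4  -3 ]
  [ 0  0  0  1  0   0 ]
  [ 0  0  0  0  0   1 ]
ρ2 := ρ2 + 3·ρ4
  [ 1  1  0  0  4  1 ]
  [ 0  0  1  3  4  0 ]
  [ 0  0  0  1  0  0 ]
  [ 0  0  0  0  0  1 ]
ρ1 := ρ1 − ρ4
  [ 1  1  0  0  4  0 ]
  [ 0  0  1  3  4  0 ]
  [ 0  0  0  1  0  0 ]
  [ 0  0  0  0  0  1 ]
ρ2 := ρ2 − 3·ρ3
  [ 1  1  0  0  4  0 ]
  [ 0  0  1  0  4  0 ]
  [ 0  0  0  1  0  0 ]
  [ 0  0  0  0  0  1 ]

4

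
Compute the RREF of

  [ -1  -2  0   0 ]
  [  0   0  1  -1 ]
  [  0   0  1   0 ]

[[1, 2, 0, 0], [0, 0, 1, 0], [0, 0, 0, 1]]

r1 → -1·r1
  [ 1  2  0   0 ]
  [ 0  0  1  -1 ]
  [ 0  0  1   0 ]
r3 → r3 − r2
  [ 1  2  0   0 ]
  [ 0  0  1  -1 ]
  [ 0  0  0   1 ]
r2 → r2 + r3
  [ 1  2  0  0 ]
  [ 0  0  1  0 ]
  [ 0  0  0  1 ]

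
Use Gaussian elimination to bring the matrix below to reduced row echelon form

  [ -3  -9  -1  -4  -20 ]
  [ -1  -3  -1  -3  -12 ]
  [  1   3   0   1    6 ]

[[1, 3, 0, 0, 2], [0, 0, 1, 0, -2], [0, 0, 0, 1, 4]]

Multiply ρ1 by -1/3.
  [  1   3  1/3  4/3  20/3 ]
  [ -1  -3   -1   -3   -12 ]
  [  1   3    0    1     6 ]
Add ρ1 to ρ2.
  [ 1  3   1/3   4/3   20/3 ]
  [ 0  0  -2/3  -5/3  -16/3 ]
  [ 1  3     0     1      6 ]
Subtract ρ1 from ρ3.
  [ 1  3   1/3   4/3   20/3 ]
  [ 0  0  -2/3  -5/3  -16/3 ]
  [ 0  0  -1/3  -1/3   -2/3 ]
Multiply ρ2 by -3/2.
  [ 1  3   1/3   4/3  20/3 ]
  [ 0  0     1   5/2     8 ]
  [ 0  0  -1/3  -1/3  -2/3 ]
Add 1/3 times ρ2 to ρ3.
  [ 1  3  1/3  4/3  20/3 ]
  [ 0  0    1  5/2     8 ]
  [ 0  0    0  1/2     2 ]
Multiply ρ3 by 2.
  [ 1  3  1/3  4/3  20/3 ]
  [ 0  0    1  5/2     8 ]
  [ 0  0    0    1     4 ]
Subtract 5/2 times ρ3 from ρ2.
  [ 1  3  1/3  4/3  20/3 ]
  [ 0  0    1    0    -2 ]
  [ 0  0    0    1     4 ]
Subtract 4/3 times ρ3 from ρ1.
  [ 1  3  1/3  0  4/3 ]
  [ 0  0    1  0   -2 ]
  [ 0  0    0  1    4 ]
Subtract 1/3 times ρ2 from ρ1.
  [ 1  3  0  0   2 ]
  [ 0  0  1  0  -2 ]
  [ 0  0  0  1   4 ]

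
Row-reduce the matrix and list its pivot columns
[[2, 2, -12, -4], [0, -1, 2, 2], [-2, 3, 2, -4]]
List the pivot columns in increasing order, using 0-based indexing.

R1 -> 1/2·R1
  [  1   1  -6  -2 ]
  [  0  -1   2   2 ]
  [ -2   3   2  -4 ]
R3 -> R3 + 2·R1
  [ 1   1   -6  -2 ]
  [ 0  -1    2   2 ]
  [ 0   5  -10  -8 ]
R2 -> -1·R2
  [ 1  1   -6  -2 ]
  [ 0  1   -2  -2 ]
  [ 0  5  -10  -8 ]
R3 -> R3 − 5·R2
  [ 1  1  -6  -2 ]
  [ 0  1  -2  -2 ]
  [ 0  0   0   2 ]
R3 -> 1/2·R3
  [ 1  1  -6  -2 ]
  [ 0  1  -2  -2 ]
  [ 0  0   0   1 ]
R2 -> R2 + 2·R3
  [ 1  1  -6  -2 ]
  [ 0  1  -2   0 ]
  [ 0  0   0   1 ]
R1 -> R1 + 2·R3
  [ 1  1  -6  0 ]
  [ 0  1  -2  0 ]
  [ 0  0   0  1 ]
R1 -> R1 − R2
  [ 1  0  -4  0 ]
  [ 0  1  -2  0 ]
  [ 0  0   0  1 ]
Pivot columns are the columns containing a leading 1.

0, 1, 3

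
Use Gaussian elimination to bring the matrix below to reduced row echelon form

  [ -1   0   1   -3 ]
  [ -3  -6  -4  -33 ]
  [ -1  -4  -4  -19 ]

Multiply r1 by -1.
  [  1   0  -1    3 ]
  [ -3  -6  -4  -33 ]
  [ -1  -4  -4  -19 ]
Add 3 times r1 to r2.
  [  1   0  -1    3 ]
  [  0  -6  -7  -24 ]
  [ -1  -4  -4  -19 ]
Add r1 to r3.
  [ 1   0  -1    3 ]
  [ 0  -6  -7  -24 ]
  [ 0  -4  -5  -16 ]
Multiply r2 by -1/6.
  [ 1   0   -1    3 ]
  [ 0   1  7/6    4 ]
  [ 0  -4   -5  -16 ]
Add 4 times r2 to r3.
  [ 1  0    -1  3 ]
  [ 0  1   7/6  4 ]
  [ 0  0  -1/3  0 ]
Multiply r3 by -3.
  [ 1  0   -1  3 ]
  [ 0  1  7/6  4 ]
  [ 0  0    1  0 ]
Subtract 7/6 times r3 from r2.
  [ 1  0  -1  3 ]
  [ 0  1   0  4 ]
  [ 0  0   1  0 ]
Add r3 to r1.
  [ 1  0  0  3 ]
  [ 0  1  0  4 ]
  [ 0  0  1  0 ]

[[1, 0, 0, 3], [0, 1, 0, 4], [0, 0, 1, 0]]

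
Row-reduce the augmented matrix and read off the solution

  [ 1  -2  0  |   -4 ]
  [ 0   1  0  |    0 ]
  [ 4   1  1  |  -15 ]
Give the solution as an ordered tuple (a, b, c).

R3 := R3 − 4·R1
  [ 1  -2  0  |  -4 ]
  [ 0   1  0  |   0 ]
  [ 0   9  1  |   1 ]
R3 := R3 − 9·R2
  [ 1  -2  0  |  -4 ]
  [ 0   1  0  |   0 ]
  [ 0   0  1  |   1 ]
R1 := R1 + 2·R2
  [ 1  0  0  |  -4 ]
  [ 0  1  0  |   0 ]
  [ 0  0  1  |   1 ]
Reading off the last column: a = -4, b = 0, c = 1.

(-4, 0, 1)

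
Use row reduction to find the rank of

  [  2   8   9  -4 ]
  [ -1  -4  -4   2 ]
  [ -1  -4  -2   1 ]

rank = 3

R1 ← 1/2·R1
  [  1   4  9/2  -2 ]
  [ -1  -4   -4   2 ]
  [ -1  -4   -2   1 ]
R2 ← R2 + R1
  [  1   4  9/2  -2 ]
  [  0   0  1/2   0 ]
  [ -1  -4   -2   1 ]
R3 ← R3 + R1
  [ 1  4  9/2  -2 ]
  [ 0  0  1/2   0 ]
  [ 0  0  5/2  -1 ]
R2 ← 2·R2
  [ 1  4  9/2  -2 ]
  [ 0  0    1   0 ]
  [ 0  0  5/2  -1 ]
R3 ← R3 − 5/2·R2
  [ 1  4  9/2  -2 ]
  [ 0  0    1   0 ]
  [ 0  0    0  -1 ]
R3 ← -1·R3
  [ 1  4  9/2  -2 ]
  [ 0  0    1   0 ]
  [ 0  0    0   1 ]
R1 ← R1 + 2·R3
  [ 1  4  9/2  0 ]
  [ 0  0    1  0 ]
  [ 0  0    0  1 ]
R1 ← R1 − 9/2·R2
  [ 1  4  0  0 ]
  [ 0  0  1  0 ]
  [ 0  0  0  1 ]
The reduced form has 3 nonzero rows.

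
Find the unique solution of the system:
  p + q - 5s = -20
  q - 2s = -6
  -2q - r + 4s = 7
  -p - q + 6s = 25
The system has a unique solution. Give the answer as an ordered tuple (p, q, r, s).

Form the augmented matrix and row-reduce:
  [  1   1   0  -5  |  -20 ]
  [  0   1   0  -2  |   -6 ]
  [  0  -2  -1   4  |    7 ]
  [ -1  -1   0   6  |   25 ]
R4 := R4 + R1
  [ 1   1   0  -5  |  -20 ]
  [ 0   1   0  -2  |   -6 ]
  [ 0  -2  -1   4  |    7 ]
  [ 0   0   0   1  |    5 ]
R3 := R3 + 2·R2
  [ 1  1   0  -5  |  -20 ]
  [ 0  1   0  -2  |   -6 ]
  [ 0  0  -1   0  |   -5 ]
  [ 0  0   0   1  |    5 ]
R3 := -1·R3
  [ 1  1  0  -5  |  -20 ]
  [ 0  1  0  -2  |   -6 ]
  [ 0  0  1   0  |    5 ]
  [ 0  0  0   1  |    5 ]
R2 := R2 + 2·R4
  [ 1  1  0  -5  |  -20 ]
  [ 0  1  0   0  |    4 ]
  [ 0  0  1   0  |    5 ]
  [ 0  0  0   1  |    5 ]
R1 := R1 + 5·R4
  [ 1  1  0  0  |  5 ]
  [ 0  1  0  0  |  4 ]
  [ 0  0  1  0  |  5 ]
  [ 0  0  0  1  |  5 ]
R1 := R1 − R2
  [ 1  0  0  0  |  1 ]
  [ 0  1  0  0  |  4 ]
  [ 0  0  1  0  |  5 ]
  [ 0  0  0  1  |  5 ]
Reading off the last column: p = 1, q = 4, r = 5, s = 5.

(1, 4, 5, 5)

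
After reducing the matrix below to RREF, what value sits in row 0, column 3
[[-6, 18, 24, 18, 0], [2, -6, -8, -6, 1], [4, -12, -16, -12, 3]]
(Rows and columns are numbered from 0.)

Multiply ρ1 by -1/6.
  [ 1   -3   -4   -3  0 ]
  [ 2   -6   -8   -6  1 ]
  [ 4  -12  -16  -12  3 ]
Subtract 2 times ρ1 from ρ2.
  [ 1   -3   -4   -3  0 ]
  [ 0    0    0    0  1 ]
  [ 4  -12  -16  -12  3 ]
Subtract 4 times ρ1 from ρ3.
  [ 1  -3  -4  -3  0 ]
  [ 0   0   0   0  1 ]
  [ 0   0   0   0  3 ]
Subtract 3 times ρ2 from ρ3.
  [ 1  -3  -4  -3  0 ]
  [ 0   0   0   0  1 ]
  [ 0   0   0   0  0 ]

-3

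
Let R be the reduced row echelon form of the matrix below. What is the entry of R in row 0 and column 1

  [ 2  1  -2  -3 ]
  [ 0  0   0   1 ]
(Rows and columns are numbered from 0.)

1/2

Multiply R1 by 1/2.
  [ 1  1/2  -1  -3/2 ]
  [ 0    0   0     1 ]
Add 3/2 times R2 to R1.
  [ 1  1/2  -1  0 ]
  [ 0    0   0  1 ]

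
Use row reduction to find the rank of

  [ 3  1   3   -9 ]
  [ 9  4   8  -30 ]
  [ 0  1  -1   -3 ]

Multiply r1 by 1/3.
  [ 1  1/3   1   -3 ]
  [ 9    4   8  -30 ]
  [ 0    1  -1   -3 ]
Subtract 9 times r1 from r2.
  [ 1  1/3   1  -3 ]
  [ 0    1  -1  -3 ]
  [ 0    1  -1  -3 ]
Subtract r2 from r3.
  [ 1  1/3   1  -3 ]
  [ 0    1  -1  -3 ]
  [ 0    0   0   0 ]
Subtract 1/3 times r2 from r1.
  [ 1  0  4/3  -2 ]
  [ 0  1   -1  -3 ]
  [ 0  0    0   0 ]
The reduced form has 2 nonzero rows.

rank = 2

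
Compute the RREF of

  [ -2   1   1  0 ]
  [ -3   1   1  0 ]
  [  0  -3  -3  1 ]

ρ1 → -1/2·ρ1
  [  1  -1/2  -1/2  0 ]
  [ -3     1     1  0 ]
  [  0    -3    -3  1 ]
ρ2 → ρ2 + 3·ρ1
  [ 1  -1/2  -1/2  0 ]
  [ 0  -1/2  -1/2  0 ]
  [ 0    -3    -3  1 ]
ρ2 → -2·ρ2
  [ 1  -1/2  -1/2  0 ]
  [ 0     1     1  0 ]
  [ 0    -3    -3  1 ]
ρ3 → ρ3 + 3·ρ2
  [ 1  -1/2  -1/2  0 ]
  [ 0     1     1  0 ]
  [ 0     0     0  1 ]
ρ1 → ρ1 + 1/2·ρ2
  [ 1  0  0  0 ]
  [ 0  1  1  0 ]
  [ 0  0  0  1 ]

[[1, 0, 0, 0], [0, 1, 1, 0], [0, 0, 0, 1]]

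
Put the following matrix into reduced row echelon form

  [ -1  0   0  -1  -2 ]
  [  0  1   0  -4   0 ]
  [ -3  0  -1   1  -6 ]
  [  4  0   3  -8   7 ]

r1 := -1·r1
  [  1  0   0   1   2 ]
  [  0  1   0  -4   0 ]
  [ -3  0  -1   1  -6 ]
  [  4  0   3  -8   7 ]
r3 := r3 + 3·r1
  [ 1  0   0   1  2 ]
  [ 0  1   0  -4  0 ]
  [ 0  0  -1   4  0 ]
  [ 4  0   3  -8  7 ]
r4 := r4 − 4·r1
  [ 1  0   0    1   2 ]
  [ 0  1   0   -4   0 ]
  [ 0  0  -1    4   0 ]
  [ 0  0   3  -12  -1 ]
r3 := -1·r3
  [ 1  0  0    1   2 ]
  [ 0  1  0   -4   0 ]
  [ 0  0  1   -4   0 ]
  [ 0  0  3  -12  -1 ]
r4 := r4 − 3·r3
  [ 1  0  0   1   2 ]
  [ 0  1  0  -4   0 ]
  [ 0  0  1  -4   0 ]
  [ 0  0  0   0  -1 ]
r4 := -1·r4
  [ 1  0  0   1  2 ]
  [ 0  1  0  -4  0 ]
  [ 0  0  1  -4  0 ]
  [ 0  0  0   0  1 ]
r1 := r1 − 2·r4
  [ 1  0  0   1  0 ]
  [ 0  1  0  -4  0 ]
  [ 0  0  1  -4  0 ]
  [ 0  0  0   0  1 ]

[[1, 0, 0, 1, 0], [0, 1, 0, -4, 0], [0, 0, 1, -4, 0], [0, 0, 0, 0, 1]]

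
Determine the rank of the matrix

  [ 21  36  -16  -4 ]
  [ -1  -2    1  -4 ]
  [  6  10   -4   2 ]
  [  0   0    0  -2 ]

r1 -> 1/21·r1
  [  1  12/7  -16/21  -4/21 ]
  [ -1    -2       1     -4 ]
  [  6    10      -4      2 ]
  [  0     0       0     -2 ]
r2 -> r2 + r1
  [ 1  12/7  -16/21   -4/21 ]
  [ 0  -2/7    5/21  -88/21 ]
  [ 6    10      -4       2 ]
  [ 0     0       0      -2 ]
r3 -> r3 − 6·r1
  [ 1  12/7  -16/21   -4/21 ]
  [ 0  -2/7    5/21  -88/21 ]
  [ 0  -2/7     4/7    22/7 ]
  [ 0     0       0      -2 ]
r2 -> -7/2·r2
  [ 1  12/7  -16/21  -4/21 ]
  [ 0     1    -5/6   44/3 ]
  [ 0  -2/7     4/7   22/7 ]
  [ 0     0       0     -2 ]
r3 -> r3 + 2/7·r2
  [ 1  12/7  -16/21  -4/21 ]
  [ 0     1    -5/6   44/3 ]
  [ 0     0     1/3   22/3 ]
  [ 0     0       0     -2 ]
r3 -> 3·r3
  [ 1  12/7  -16/21  -4/21 ]
  [ 0     1    -5/6   44/3 ]
  [ 0     0       1     22 ]
  [ 0     0       0     -2 ]
r4 -> -1/2·r4
  [ 1  12/7  -16/21  -4/21 ]
  [ 0     1    -5/6   44/3 ]
  [ 0     0       1     22 ]
  [ 0     0       0      1 ]
r3 -> r3 − 22·r4
  [ 1  12/7  -16/21  -4/21 ]
  [ 0     1    -5/6   44/3 ]
  [ 0     0       1      0 ]
  [ 0     0       0      1 ]
r2 -> r2 − 44/3·r4
  [ 1  12/7  -16/21  -4/21 ]
  [ 0     1    -5/6      0 ]
  [ 0     0       1      0 ]
  [ 0     0       0      1 ]
r1 -> r1 + 4/21·r4
  [ 1  12/7  -16/21  0 ]
  [ 0     1    -5/6  0 ]
  [ 0     0       1  0 ]
  [ 0     0       0  1 ]
r2 -> r2 + 5/6·r3
  [ 1  12/7  -16/21  0 ]
  [ 0     1       0  0 ]
  [ 0     0       1  0 ]
  [ 0     0       0  1 ]
r1 -> r1 + 16/21·r3
  [ 1  12/7  0  0 ]
  [ 0     1  0  0 ]
  [ 0     0  1  0 ]
  [ 0     0  0  1 ]
r1 -> r1 − 12/7·r2
  [ 1  0  0  0 ]
  [ 0  1  0  0 ]
  [ 0  0  1  0 ]
  [ 0  0  0  1 ]
The reduced form has 4 nonzero rows.

rank = 4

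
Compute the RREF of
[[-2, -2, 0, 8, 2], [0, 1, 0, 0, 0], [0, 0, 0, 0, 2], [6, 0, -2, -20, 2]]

R1 ← -1/2·R1
  [ 1  1   0   -4  -1 ]
  [ 0  1   0    0   0 ]
  [ 0  0   0    0   2 ]
  [ 6  0  -2  -20   2 ]
R4 ← R4 − 6·R1
  [ 1   1   0  -4  -1 ]
  [ 0   1   0   0   0 ]
  [ 0   0   0   0   2 ]
  [ 0  -6  -2   4   8 ]
R4 ← R4 + 6·R2
  [ 1  1   0  -4  -1 ]
  [ 0  1   0   0   0 ]
  [ 0  0   0   0   2 ]
  [ 0  0  -2   4   8 ]
R3 <-> R4
  [ 1  1   0  -4  -1 ]
  [ 0  1   0   0   0 ]
  [ 0  0  -2   4   8 ]
  [ 0  0   0   0   2 ]
R3 ← -1/2·R3
  [ 1  1  0  -4  -1 ]
  [ 0  1  0   0   0 ]
  [ 0  0  1  -2  -4 ]
  [ 0  0  0   0   2 ]
R4 ← 1/2·R4
  [ 1  1  0  -4  -1 ]
  [ 0  1  0   0   0 ]
  [ 0  0  1  -2  -4 ]
  [ 0  0  0   0   1 ]
R3 ← R3 + 4·R4
  [ 1  1  0  -4  -1 ]
  [ 0  1  0   0   0 ]
  [ 0  0  1  -2   0 ]
  [ 0  0  0   0   1 ]
R1 ← R1 + R4
  [ 1  1  0  -4  0 ]
  [ 0  1  0   0  0 ]
  [ 0  0  1  -2  0 ]
  [ 0  0  0   0  1 ]
R1 ← R1 − R2
  [ 1  0  0  -4  0 ]
  [ 0  1  0   0  0 ]
  [ 0  0  1  -2  0 ]
  [ 0  0  0   0  1 ]

[[1, 0, 0, -4, 0], [0, 1, 0, 0, 0], [0, 0, 1, -2, 0], [0, 0, 0, 0, 1]]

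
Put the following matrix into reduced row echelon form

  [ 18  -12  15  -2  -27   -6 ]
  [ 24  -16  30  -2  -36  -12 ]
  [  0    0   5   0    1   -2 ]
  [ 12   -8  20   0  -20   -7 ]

[[1, -2/3, 0, 0, -2, 0], [0, 0, 1, 0, 1/5, 0], [0, 0, 0, 1, -3, 0], [0, 0, 0, 0, 0, 1]]

r1 ← 1/18·r1
  [  1  -2/3  5/6  -1/9  -3/2  -1/3 ]
  [ 24   -16   30    -2   -36   -12 ]
  [  0     0    5     0     1    -2 ]
  [ 12    -8   20     0   -20    -7 ]
r2 ← r2 − 24·r1
  [  1  -2/3  5/6  -1/9  -3/2  -1/3 ]
  [  0     0   10   2/3     0    -4 ]
  [  0     0    5     0     1    -2 ]
  [ 12    -8   20     0   -20    -7 ]
r4 ← r4 − 12·r1
  [ 1  -2/3  5/6  -1/9  -3/2  -1/3 ]
  [ 0     0   10   2/3     0    -4 ]
  [ 0     0    5     0     1    -2 ]
  [ 0     0   10   4/3    -2    -3 ]
r2 ← 1/10·r2
  [ 1  -2/3  5/6  -1/9  -3/2  -1/3 ]
  [ 0     0    1  1/15     0  -2/5 ]
  [ 0     0    5     0     1    -2 ]
  [ 0     0   10   4/3    -2    -3 ]
r3 ← r3 − 5·r2
  [ 1  -2/3  5/6  -1/9  -3/2  -1/3 ]
  [ 0     0    1  1/15     0  -2/5 ]
  [ 0     0    0  -1/3     1     0 ]
  [ 0     0   10   4/3    -2    -3 ]
r4 ← r4 − 10·r2
  [ 1  -2/3  5/6  -1/9  -3/2  -1/3 ]
  [ 0     0    1  1/15     0  -2/5 ]
  [ 0     0    0  -1/3     1     0 ]
  [ 0     0    0   2/3    -2     1 ]
r3 ← -3·r3
  [ 1  -2/3  5/6  -1/9  -3/2  -1/3 ]
  [ 0     0    1  1/15     0  -2/5 ]
  [ 0     0    0     1    -3     0 ]
  [ 0     0    0   2/3    -2     1 ]
r4 ← r4 − 2/3·r3
  [ 1  -2/3  5/6  -1/9  -3/2  -1/3 ]
  [ 0     0    1  1/15     0  -2/5 ]
  [ 0     0    0     1    -3     0 ]
  [ 0     0    0     0     0     1 ]
r2 ← r2 + 2/5·r4
  [ 1  -2/3  5/6  -1/9  -3/2  -1/3 ]
  [ 0     0    1  1/15     0     0 ]
  [ 0     0    0     1    -3     0 ]
  [ 0     0    0     0     0     1 ]
r1 ← r1 + 1/3·r4
  [ 1  -2/3  5/6  -1/9  -3/2  0 ]
  [ 0     0    1  1/15     0  0 ]
  [ 0     0    0     1    -3  0 ]
  [ 0     0    0     0     0  1 ]
r2 ← r2 − 1/15·r3
  [ 1  -2/3  5/6  -1/9  -3/2  0 ]
  [ 0     0    1     0   1/5  0 ]
  [ 0     0    0     1    -3  0 ]
  [ 0     0    0     0     0  1 ]
r1 ← r1 + 1/9·r3
  [ 1  -2/3  5/6  0  -11/6  0 ]
  [ 0     0    1  0    1/5  0 ]
  [ 0     0    0  1     -3  0 ]
  [ 0     0    0  0      0  1 ]
r1 ← r1 − 5/6·r2
  [ 1  -2/3  0  0   -2  0 ]
  [ 0     0  1  0  1/5  0 ]
  [ 0     0  0  1   -3  0 ]
  [ 0     0  0  0    0  1 ]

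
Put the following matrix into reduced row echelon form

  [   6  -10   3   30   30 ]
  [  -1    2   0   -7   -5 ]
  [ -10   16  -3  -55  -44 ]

[[1, 0, 0, 4, -1], [0, 1, 0, -3/2, -3], [0, 0, 1, -3, 2]]

ρ1 -> 1/6·ρ1
  [   1  -5/3  1/2    5    5 ]
  [  -1     2    0   -7   -5 ]
  [ -10    16   -3  -55  -44 ]
ρ2 -> ρ2 + ρ1
  [   1  -5/3  1/2    5    5 ]
  [   0   1/3  1/2   -2    0 ]
  [ -10    16   -3  -55  -44 ]
ρ3 -> ρ3 + 10·ρ1
  [ 1  -5/3  1/2   5  5 ]
  [ 0   1/3  1/2  -2  0 ]
  [ 0  -2/3    2  -5  6 ]
ρ2 -> 3·ρ2
  [ 1  -5/3  1/2   5  5 ]
  [ 0     1  3/2  -6  0 ]
  [ 0  -2/3    2  -5  6 ]
ρ3 -> ρ3 + 2/3·ρ2
  [ 1  -5/3  1/2   5  5 ]
  [ 0     1  3/2  -6  0 ]
  [ 0     0    3  -9  6 ]
ρ3 -> 1/3·ρ3
  [ 1  -5/3  1/2   5  5 ]
  [ 0     1  3/2  -6  0 ]
  [ 0     0    1  -3  2 ]
ρ2 -> ρ2 − 3/2·ρ3
  [ 1  -5/3  1/2     5   5 ]
  [ 0     1    0  -3/2  -3 ]
  [ 0     0    1    -3   2 ]
ρ1 -> ρ1 − 1/2·ρ3
  [ 1  -5/3  0  13/2   4 ]
  [ 0     1  0  -3/2  -3 ]
  [ 0     0  1    -3   2 ]
ρ1 -> ρ1 + 5/3·ρ2
  [ 1  0  0     4  -1 ]
  [ 0  1  0  -3/2  -3 ]
  [ 0  0  1    -3   2 ]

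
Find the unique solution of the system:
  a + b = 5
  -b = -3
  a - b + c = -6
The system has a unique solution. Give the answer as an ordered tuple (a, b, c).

Form the augmented matrix and row-reduce:
  [ 1   1  0  |   5 ]
  [ 0  -1  0  |  -3 ]
  [ 1  -1  1  |  -6 ]
Subtract R1 from R3.
  [ 1   1  0  |    5 ]
  [ 0  -1  0  |   -3 ]
  [ 0  -2  1  |  -11 ]
Multiply R2 by -1.
  [ 1   1  0  |    5 ]
  [ 0   1  0  |    3 ]
  [ 0  -2  1  |  -11 ]
Add 2 times R2 to R3.
  [ 1  1  0  |   5 ]
  [ 0  1  0  |   3 ]
  [ 0  0  1  |  -5 ]
Subtract R2 from R1.
  [ 1  0  0  |   2 ]
  [ 0  1  0  |   3 ]
  [ 0  0  1  |  -5 ]
Reading off the last column: a = 2, b = 3, c = -5.

(2, 3, -5)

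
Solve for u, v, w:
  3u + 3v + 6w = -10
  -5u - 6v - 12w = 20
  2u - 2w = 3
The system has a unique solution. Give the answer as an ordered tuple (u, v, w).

(0, -1/3, -3/2)

Form the augmented matrix and row-reduce:
  [  3   3    6  |  -10 ]
  [ -5  -6  -12  |   20 ]
  [  2   0   -2  |    3 ]
R1 -> 1/3·R1
  [  1   1    2  |  -10/3 ]
  [ -5  -6  -12  |     20 ]
  [  2   0   -2  |      3 ]
R2 -> R2 + 5·R1
  [ 1   1   2  |  -10/3 ]
  [ 0  -1  -2  |   10/3 ]
  [ 2   0  -2  |      3 ]
R3 -> R3 − 2·R1
  [ 1   1   2  |  -10/3 ]
  [ 0  -1  -2  |   10/3 ]
  [ 0  -2  -6  |   29/3 ]
R2 -> -1·R2
  [ 1   1   2  |  -10/3 ]
  [ 0   1   2  |  -10/3 ]
  [ 0  -2  -6  |   29/3 ]
R3 -> R3 + 2·R2
  [ 1  1   2  |  -10/3 ]
  [ 0  1   2  |  -10/3 ]
  [ 0  0  -2  |      3 ]
R3 -> -1/2·R3
  [ 1  1  2  |  -10/3 ]
  [ 0  1  2  |  -10/3 ]
  [ 0  0  1  |   -3/2 ]
R2 -> R2 − 2·R3
  [ 1  1  2  |  -10/3 ]
  [ 0  1  0  |   -1/3 ]
  [ 0  0  1  |   -3/2 ]
R1 -> R1 − 2·R3
  [ 1  1  0  |  -1/3 ]
  [ 0  1  0  |  -1/3 ]
  [ 0  0  1  |  -3/2 ]
R1 -> R1 − R2
  [ 1  0  0  |     0 ]
  [ 0  1  0  |  -1/3 ]
  [ 0  0  1  |  -3/2 ]
Reading off the last column: u = 0, v = -1/3, w = -3/2.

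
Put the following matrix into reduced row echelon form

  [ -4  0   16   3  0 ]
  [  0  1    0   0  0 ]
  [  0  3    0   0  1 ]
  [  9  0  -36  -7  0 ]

[[1, 0, -4, 0, 0], [0, 1, 0, 0, 0], [0, 0, 0, 1, 0], [0, 0, 0, 0, 1]]

R1 -> -1/4·R1
  [ 1  0   -4  -3/4  0 ]
  [ 0  1    0     0  0 ]
  [ 0  3    0     0  1 ]
  [ 9  0  -36    -7  0 ]
R4 -> R4 − 9·R1
  [ 1  0  -4  -3/4  0 ]
  [ 0  1   0     0  0 ]
  [ 0  3   0     0  1 ]
  [ 0  0   0  -1/4  0 ]
R3 -> R3 − 3·R2
  [ 1  0  -4  -3/4  0 ]
  [ 0  1   0     0  0 ]
  [ 0  0   0     0  1 ]
  [ 0  0   0  -1/4  0 ]
R3 <=> R4
  [ 1  0  -4  -3/4  0 ]
  [ 0  1   0     0  0 ]
  [ 0  0   0  -1/4  0 ]
  [ 0  0   0     0  1 ]
R3 -> -4·R3
  [ 1  0  -4  -3/4  0 ]
  [ 0  1   0     0  0 ]
  [ 0  0   0     1  0 ]
  [ 0  0   0     0  1 ]
R1 -> R1 + 3/4·R3
  [ 1  0  -4  0  0 ]
  [ 0  1   0  0  0 ]
  [ 0  0   0  1  0 ]
  [ 0  0   0  0  1 ]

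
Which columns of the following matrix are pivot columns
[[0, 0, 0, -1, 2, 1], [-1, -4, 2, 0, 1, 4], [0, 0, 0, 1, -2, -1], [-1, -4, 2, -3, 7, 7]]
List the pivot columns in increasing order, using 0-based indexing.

Swap R1 and R2.
  [ -1  -4  2   0   1   4 ]
  [  0   0  0  -1   2   1 ]
  [  0   0  0   1  -2  -1 ]
  [ -1  -4  2  -3   7   7 ]
Multiply R1 by -1.
  [  1   4  -2   0  -1  -4 ]
  [  0   0   0  -1   2   1 ]
  [  0   0   0   1  -2  -1 ]
  [ -1  -4   2  -3   7   7 ]
Add R1 to R4.
  [ 1  4  -2   0  -1  -4 ]
  [ 0  0   0  -1   2   1 ]
  [ 0  0   0   1  -2  -1 ]
  [ 0  0   0  -3   6   3 ]
Multiply R2 by -1.
  [ 1  4  -2   0  -1  -4 ]
  [ 0  0   0   1  -2  -1 ]
  [ 0  0   0   1  -2  -1 ]
  [ 0  0   0  -3   6   3 ]
Subtract R2 from R3.
  [ 1  4  -2   0  -1  -4 ]
  [ 0  0   0   1  -2  -1 ]
  [ 0  0   0   0   0   0 ]
  [ 0  0   0  -3   6   3 ]
Add 3 times R2 to R4.
  [ 1  4  -2  0  -1  -4 ]
  [ 0  0   0  1  -2  -1 ]
  [ 0  0   0  0   0   0 ]
  [ 0  0   0  0   0   0 ]
Pivot columns are the columns containing a leading 1.

0, 3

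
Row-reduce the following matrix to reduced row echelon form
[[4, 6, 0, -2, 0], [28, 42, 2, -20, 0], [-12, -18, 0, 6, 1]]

R1 → 1/4·R1
  [   1  3/2  0  -1/2  0 ]
  [  28   42  2   -20  0 ]
  [ -12  -18  0     6  1 ]
R2 → R2 − 28·R1
  [   1  3/2  0  -1/2  0 ]
  [   0    0  2    -6  0 ]
  [ -12  -18  0     6  1 ]
R3 → R3 + 12·R1
  [ 1  3/2  0  -1/2  0 ]
  [ 0    0  2    -6  0 ]
  [ 0    0  0     0  1 ]
R2 → 1/2·R2
  [ 1  3/2  0  -1/2  0 ]
  [ 0    0  1    -3  0 ]
  [ 0    0  0     0  1 ]

[[1, 3/2, 0, -1/2, 0], [0, 0, 1, -3, 0], [0, 0, 0, 0, 1]]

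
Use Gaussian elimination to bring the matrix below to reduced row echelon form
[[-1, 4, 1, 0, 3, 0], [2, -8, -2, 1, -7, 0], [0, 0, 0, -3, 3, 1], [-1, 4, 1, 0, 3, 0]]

ρ1 ← -1·ρ1
ρ2 ← ρ2 − 2·ρ1
ρ4 ← ρ4 + ρ1
ρ3 ← ρ3 + 3·ρ2

[[1, -4, -1, 0, -3, 0], [0, 0, 0, 1, -1, 0], [0, 0, 0, 0, 0, 1], [0, 0, 0, 0, 0, 0]]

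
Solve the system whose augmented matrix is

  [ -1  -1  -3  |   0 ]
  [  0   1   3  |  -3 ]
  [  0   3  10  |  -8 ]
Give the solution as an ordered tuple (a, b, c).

(3, -6, 1)

r1 -> -1·r1
  [ 1  1   3  |   0 ]
  [ 0  1   3  |  -3 ]
  [ 0  3  10  |  -8 ]
r3 -> r3 − 3·r2
  [ 1  1  3  |   0 ]
  [ 0  1  3  |  -3 ]
  [ 0  0  1  |   1 ]
r2 -> r2 − 3·r3
  [ 1  1  3  |   0 ]
  [ 0  1  0  |  -6 ]
  [ 0  0  1  |   1 ]
r1 -> r1 − 3·r3
  [ 1  1  0  |  -3 ]
  [ 0  1  0  |  -6 ]
  [ 0  0  1  |   1 ]
r1 -> r1 − r2
  [ 1  0  0  |   3 ]
  [ 0  1  0  |  -6 ]
  [ 0  0  1  |   1 ]
Reading off the last column: a = 3, b = -6, c = 1.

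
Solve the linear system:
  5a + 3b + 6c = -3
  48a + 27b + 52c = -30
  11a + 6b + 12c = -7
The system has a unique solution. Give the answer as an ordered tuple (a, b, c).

(-1, 2/3, 0)

Form the augmented matrix and row-reduce:
  [  5   3   6  |   -3 ]
  [ 48  27  52  |  -30 ]
  [ 11   6  12  |   -7 ]
R1 -> 1/5·R1
  [  1  3/5  6/5  |  -3/5 ]
  [ 48   27   52  |   -30 ]
  [ 11    6   12  |    -7 ]
R2 -> R2 − 48·R1
  [  1   3/5    6/5  |  -3/5 ]
  [  0  -9/5  -28/5  |  -6/5 ]
  [ 11     6     12  |    -7 ]
R3 -> R3 − 11·R1
  [ 1   3/5    6/5  |  -3/5 ]
  [ 0  -9/5  -28/5  |  -6/5 ]
  [ 0  -3/5   -6/5  |  -2/5 ]
R2 -> -5/9·R2
  [ 1   3/5   6/5  |  -3/5 ]
  [ 0     1  28/9  |   2/3 ]
  [ 0  -3/5  -6/5  |  -2/5 ]
R3 -> R3 + 3/5·R2
  [ 1  3/5   6/5  |  -3/5 ]
  [ 0    1  28/9  |   2/3 ]
  [ 0    0   2/3  |     0 ]
R3 -> 3/2·R3
  [ 1  3/5   6/5  |  -3/5 ]
  [ 0    1  28/9  |   2/3 ]
  [ 0    0     1  |     0 ]
R2 -> R2 − 28/9·R3
  [ 1  3/5  6/5  |  -3/5 ]
  [ 0    1    0  |   2/3 ]
  [ 0    0    1  |     0 ]
R1 -> R1 − 6/5·R3
  [ 1  3/5  0  |  -3/5 ]
  [ 0    1  0  |   2/3 ]
  [ 0    0  1  |     0 ]
R1 -> R1 − 3/5·R2
  [ 1  0  0  |   -1 ]
  [ 0  1  0  |  2/3 ]
  [ 0  0  1  |    0 ]
Reading off the last column: a = -1, b = 2/3, c = 0.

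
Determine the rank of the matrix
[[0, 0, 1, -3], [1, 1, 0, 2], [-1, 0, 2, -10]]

rank = 3

r1 ↔ r2
  [  1  1  0    2 ]
  [  0  0  1   -3 ]
  [ -1  0  2  -10 ]
r3 -> r3 + r1
  [ 1  1  0   2 ]
  [ 0  0  1  -3 ]
  [ 0  1  2  -8 ]
r2 ↔ r3
  [ 1  1  0   2 ]
  [ 0  1  2  -8 ]
  [ 0  0  1  -3 ]
r2 -> r2 − 2·r3
  [ 1  1  0   2 ]
  [ 0  1  0  -2 ]
  [ 0  0  1  -3 ]
r1 -> r1 − r2
  [ 1  0  0   4 ]
  [ 0  1  0  -2 ]
  [ 0  0  1  -3 ]
The reduced form has 3 nonzero rows.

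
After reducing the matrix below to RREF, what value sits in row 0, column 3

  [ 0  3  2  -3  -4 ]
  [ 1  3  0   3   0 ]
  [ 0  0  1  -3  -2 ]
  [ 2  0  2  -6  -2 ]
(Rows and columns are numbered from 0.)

Swap R1 and R2.
Subtract 2 times R1 from R4.
Multiply R2 by 1/3.
Add 6 times R2 to R4.
Subtract 6 times R3 from R4.
Multiply R4 by 1/2.
Add 2 times R4 to R3.
Add 4/3 times R4 to R2.
Subtract 2/3 times R3 from R2.
Subtract 3 times R2 from R1.

0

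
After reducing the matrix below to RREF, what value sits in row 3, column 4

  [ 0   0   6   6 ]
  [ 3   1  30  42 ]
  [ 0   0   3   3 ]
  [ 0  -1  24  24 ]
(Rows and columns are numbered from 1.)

R1 <=> R2
  [ 3   1  30  42 ]
  [ 0   0   6   6 ]
  [ 0   0   3   3 ]
  [ 0  -1  24  24 ]
R1 → 1/3·R1
  [ 1  1/3  10  14 ]
  [ 0    0   6   6 ]
  [ 0    0   3   3 ]
  [ 0   -1  24  24 ]
R2 <=> R4
  [ 1  1/3  10  14 ]
  [ 0   -1  24  24 ]
  [ 0    0   3   3 ]
  [ 0    0   6   6 ]
R2 → -1·R2
  [ 1  1/3   10   14 ]
  [ 0    1  -24  -24 ]
  [ 0    0    3    3 ]
  [ 0    0    6    6 ]
R3 → 1/3·R3
  [ 1  1/3   10   14 ]
  [ 0    1  -24  -24 ]
  [ 0    0    1    1 ]
  [ 0    0    6    6 ]
R4 → R4 − 6·R3
  [ 1  1/3   10   14 ]
  [ 0    1  -24  -24 ]
  [ 0    0    1    1 ]
  [ 0    0    0    0 ]
R2 → R2 + 24·R3
  [ 1  1/3  10  14 ]
  [ 0    1   0   0 ]
  [ 0    0   1   1 ]
  [ 0    0   0   0 ]
R1 → R1 − 10·R3
  [ 1  1/3  0  4 ]
  [ 0    1  0  0 ]
  [ 0    0  1  1 ]
  [ 0    0  0  0 ]
R1 → R1 − 1/3·R2
  [ 1  0  0  4 ]
  [ 0  1  0  0 ]
  [ 0  0  1  1 ]
  [ 0  0  0  0 ]

1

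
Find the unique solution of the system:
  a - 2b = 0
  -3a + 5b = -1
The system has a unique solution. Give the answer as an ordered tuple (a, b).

Form the augmented matrix and row-reduce:
  [  1  -2  |   0 ]
  [ -3   5  |  -1 ]
R2 := R2 + 3·R1
  [ 1  -2  |   0 ]
  [ 0  -1  |  -1 ]
R2 := -1·R2
  [ 1  -2  |  0 ]
  [ 0   1  |  1 ]
R1 := R1 + 2·R2
  [ 1  0  |  2 ]
  [ 0  1  |  1 ]
Reading off the last column: a = 2, b = 1.

(2, 1)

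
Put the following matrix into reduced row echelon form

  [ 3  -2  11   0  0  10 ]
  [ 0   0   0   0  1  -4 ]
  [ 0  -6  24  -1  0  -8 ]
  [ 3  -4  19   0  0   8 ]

[[1, 0, 1, 0, 0, 4], [0, 1, -4, 0, 0, 1], [0, 0, 0, 1, 0, 2], [0, 0, 0, 0, 1, -4]]

R1 := 1/3·R1
  [ 1  -2/3  11/3   0  0  10/3 ]
  [ 0     0     0   0  1    -4 ]
  [ 0    -6    24  -1  0    -8 ]
  [ 3    -4    19   0  0     8 ]
R4 := R4 − 3·R1
  [ 1  -2/3  11/3   0  0  10/3 ]
  [ 0     0     0   0  1    -4 ]
  [ 0    -6    24  -1  0    -8 ]
  [ 0    -2     8   0  0    -2 ]
R2 <=> R3
  [ 1  -2/3  11/3   0  0  10/3 ]
  [ 0    -6    24  -1  0    -8 ]
  [ 0     0     0   0  1    -4 ]
  [ 0    -2     8   0  0    -2 ]
R2 := -1/6·R2
  [ 1  -2/3  11/3    0  0  10/3 ]
  [ 0     1    -4  1/6  0   4/3 ]
  [ 0     0     0    0  1    -4 ]
  [ 0    -2     8    0  0    -2 ]
R4 := R4 + 2·R2
  [ 1  -2/3  11/3    0  0  10/3 ]
  [ 0     1    -4  1/6  0   4/3 ]
  [ 0     0     0    0  1    -4 ]
  [ 0     0     0  1/3  0   2/3 ]
R3 <=> R4
  [ 1  -2/3  11/3    0  0  10/3 ]
  [ 0     1    -4  1/6  0   4/3 ]
  [ 0     0     0  1/3  0   2/3 ]
  [ 0     0     0    0  1    -4 ]
R3 := 3·R3
  [ 1  -2/3  11/3    0  0  10/3 ]
  [ 0     1    -4  1/6  0   4/3 ]
  [ 0     0     0    1  0     2 ]
  [ 0     0     0    0  1    -4 ]
R2 := R2 − 1/6·R3
  [ 1  -2/3  11/3  0  0  10/3 ]
  [ 0     1    -4  0  0     1 ]
  [ 0     0     0  1  0     2 ]
  [ 0     0     0  0  1    -4 ]
R1 := R1 + 2/3·R2
  [ 1  0   1  0  0   4 ]
  [ 0  1  -4  0  0   1 ]
  [ 0  0   0  1  0   2 ]
  [ 0  0   0  0  1  -4 ]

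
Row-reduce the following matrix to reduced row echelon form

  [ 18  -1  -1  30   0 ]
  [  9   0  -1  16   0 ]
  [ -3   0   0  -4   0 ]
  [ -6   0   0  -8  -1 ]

[[1, 0, 0, 4/3, 0], [0, 1, 0, -2, 0], [0, 0, 1, -4, 0], [0, 0, 0, 0, 1]]

Multiply R1 by 1/18.
  [  1  -1/18  -1/18  5/3   0 ]
  [  9      0     -1   16   0 ]
  [ -3      0      0   -4   0 ]
  [ -6      0      0   -8  -1 ]
Subtract 9 times R1 from R2.
  [  1  -1/18  -1/18  5/3   0 ]
  [  0    1/2   -1/2    1   0 ]
  [ -3      0      0   -4   0 ]
  [ -6      0      0   -8  -1 ]
Add 3 times R1 to R3.
  [  1  -1/18  -1/18  5/3   0 ]
  [  0    1/2   -1/2    1   0 ]
  [  0   -1/6   -1/6    1   0 ]
  [ -6      0      0   -8  -1 ]
Add 6 times R1 to R4.
  [ 1  -1/18  -1/18  5/3   0 ]
  [ 0    1/2   -1/2    1   0 ]
  [ 0   -1/6   -1/6    1   0 ]
  [ 0   -1/3   -1/3    2  -1 ]
Multiply R2 by 2.
  [ 1  -1/18  -1/18  5/3   0 ]
  [ 0      1     -1    2   0 ]
  [ 0   -1/6   -1/6    1   0 ]
  [ 0   -1/3   -1/3    2  -1 ]
Add 1/6 times R2 to R3.
  [ 1  -1/18  -1/18  5/3   0 ]
  [ 0      1     -1    2   0 ]
  [ 0      0   -1/3  4/3   0 ]
  [ 0   -1/3   -1/3    2  -1 ]
Add 1/3 times R2 to R4.
  [ 1  -1/18  -1/18  5/3   0 ]
  [ 0      1     -1    2   0 ]
  [ 0      0   -1/3  4/3   0 ]
  [ 0      0   -2/3  8/3  -1 ]
Multiply R3 by -3.
  [ 1  -1/18  -1/18  5/3   0 ]
  [ 0      1     -1    2   0 ]
  [ 0      0      1   -4   0 ]
  [ 0      0   -2/3  8/3  -1 ]
Add 2/3 times R3 to R4.
  [ 1  -1/18  -1/18  5/3   0 ]
  [ 0      1     -1    2   0 ]
  [ 0      0      1   -4   0 ]
  [ 0      0      0    0  -1 ]
Multiply R4 by -1.
  [ 1  -1/18  -1/18  5/3  0 ]
  [ 0      1     -1    2  0 ]
  [ 0      0      1   -4  0 ]
  [ 0      0      0    0  1 ]
Add R3 to R2.
  [ 1  -1/18  -1/18  5/3  0 ]
  [ 0      1      0   -2  0 ]
  [ 0      0      1   -4  0 ]
  [ 0      0      0    0  1 ]
Add 1/18 times R3 to R1.
  [ 1  -1/18  0  13/9  0 ]
  [ 0      1  0    -2  0 ]
  [ 0      0  1    -4  0 ]
  [ 0      0  0     0  1 ]
Add 1/18 times R2 to R1.
  [ 1  0  0  4/3  0 ]
  [ 0  1  0   -2  0 ]
  [ 0  0  1   -4  0 ]
  [ 0  0  0    0  1 ]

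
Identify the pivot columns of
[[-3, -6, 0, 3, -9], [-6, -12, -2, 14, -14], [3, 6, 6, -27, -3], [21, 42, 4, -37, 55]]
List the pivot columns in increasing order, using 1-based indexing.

ρ1 := -1/3·ρ1
ρ2 := ρ2 + 6·ρ1
ρ3 := ρ3 − 3·ρ1
ρ4 := ρ4 − 21·ρ1
ρ2 := -1/2·ρ2
ρ3 := ρ3 − 6·ρ2
ρ4 := ρ4 − 4·ρ2
Pivot columns are the columns containing a leading 1.

1, 3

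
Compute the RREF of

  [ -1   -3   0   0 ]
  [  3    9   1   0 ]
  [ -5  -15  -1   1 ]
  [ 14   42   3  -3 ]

R1 -> -1·R1
  [  1    3   0   0 ]
  [  3    9   1   0 ]
  [ -5  -15  -1   1 ]
  [ 14   42   3  -3 ]
R2 -> R2 − 3·R1
  [  1    3   0   0 ]
  [  0    0   1   0 ]
  [ -5  -15  -1   1 ]
  [ 14   42   3  -3 ]
R3 -> R3 + 5·R1
  [  1   3   0   0 ]
  [  0   0   1   0 ]
  [  0   0  -1   1 ]
  [ 14  42   3  -3 ]
R4 -> R4 − 14·R1
  [ 1  3   0   0 ]
  [ 0  0   1   0 ]
  [ 0  0  -1   1 ]
  [ 0  0   3  -3 ]
R3 -> R3 + R2
  [ 1  3  0   0 ]
  [ 0  0  1   0 ]
  [ 0  0  0   1 ]
  [ 0  0  3  -3 ]
R4 -> R4 − 3·R2
  [ 1  3  0   0 ]
  [ 0  0  1   0 ]
  [ 0  0  0   1 ]
  [ 0  0  0  -3 ]
R4 -> R4 + 3·R3
  [ 1  3  0  0 ]
  [ 0  0  1  0 ]
  [ 0  0  0  1 ]
  [ 0  0  0  0 ]

[[1, 3, 0, 0], [0, 0, 1, 0], [0, 0, 0, 1], [0, 0, 0, 0]]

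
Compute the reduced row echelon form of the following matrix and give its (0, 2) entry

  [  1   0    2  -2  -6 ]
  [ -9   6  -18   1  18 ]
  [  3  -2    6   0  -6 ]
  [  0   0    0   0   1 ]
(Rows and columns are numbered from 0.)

ρ2 -> ρ2 + 9·ρ1
  [ 1   0  2   -2   -6 ]
  [ 0   6  0  -17  -36 ]
  [ 3  -2  6    0   -6 ]
  [ 0   0  0    0    1 ]
ρ3 -> ρ3 − 3·ρ1
  [ 1   0  2   -2   -6 ]
  [ 0   6  0  -17  -36 ]
  [ 0  -2  0    6   12 ]
  [ 0   0  0    0    1 ]
ρ2 -> 1/6·ρ2
  [ 1   0  2     -2  -6 ]
  [ 0   1  0  -17/6  -6 ]
  [ 0  -2  0      6  12 ]
  [ 0   0  0      0   1 ]
ρ3 -> ρ3 + 2·ρ2
  [ 1  0  2     -2  -6 ]
  [ 0  1  0  -17/6  -6 ]
  [ 0  0  0    1/3   0 ]
  [ 0  0  0      0   1 ]
ρ3 -> 3·ρ3
  [ 1  0  2     -2  -6 ]
  [ 0  1  0  -17/6  -6 ]
  [ 0  0  0      1   0 ]
  [ 0  0  0      0   1 ]
ρ2 -> ρ2 + 6·ρ4
  [ 1  0  2     -2  -6 ]
  [ 0  1  0  -17/6   0 ]
  [ 0  0  0      1   0 ]
  [ 0  0  0      0   1 ]
ρ1 -> ρ1 + 6·ρ4
  [ 1  0  2     -2  0 ]
  [ 0  1  0  -17/6  0 ]
  [ 0  0  0      1  0 ]
  [ 0  0  0      0  1 ]
ρ2 -> ρ2 + 17/6·ρ3
  [ 1  0  2  -2  0 ]
  [ 0  1  0   0  0 ]
  [ 0  0  0   1  0 ]
  [ 0  0  0   0  1 ]
ρ1 -> ρ1 + 2·ρ3
  [ 1  0  2  0  0 ]
  [ 0  1  0  0  0 ]
  [ 0  0  0  1  0 ]
  [ 0  0  0  0  1 ]

2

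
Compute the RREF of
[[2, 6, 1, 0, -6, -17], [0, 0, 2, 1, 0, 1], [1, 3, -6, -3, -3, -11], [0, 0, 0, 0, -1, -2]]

R1 := 1/2·R1
  [ 1  3  1/2   0  -3  -17/2 ]
  [ 0  0    2   1   0      1 ]
  [ 1  3   -6  -3  -3    -11 ]
  [ 0  0    0   0  -1     -2 ]
R3 := R3 − R1
  [ 1  3    1/2   0  -3  -17/2 ]
  [ 0  0      2   1   0      1 ]
  [ 0  0  -13/2  -3   0   -5/2 ]
  [ 0  0      0   0  -1     -2 ]
R2 := 1/2·R2
  [ 1  3    1/2    0  -3  -17/2 ]
  [ 0  0      1  1/2   0    1/2 ]
  [ 0  0  -13/2   -3   0   -5/2 ]
  [ 0  0      0    0  -1     -2 ]
R3 := R3 + 13/2·R2
  [ 1  3  1/2    0  -3  -17/2 ]
  [ 0  0    1  1/2   0    1/2 ]
  [ 0  0    0  1/4   0    3/4 ]
  [ 0  0    0    0  -1     -2 ]
R3 := 4·R3
  [ 1  3  1/2    0  -3  -17/2 ]
  [ 0  0    1  1/2   0    1/2 ]
  [ 0  0    0    1   0      3 ]
  [ 0  0    0    0  -1     -2 ]
R4 := -1·R4
  [ 1  3  1/2    0  -3  -17/2 ]
  [ 0  0    1  1/2   0    1/2 ]
  [ 0  0    0    1   0      3 ]
  [ 0  0    0    0   1      2 ]
R1 := R1 + 3·R4
  [ 1  3  1/2    0  0  -5/2 ]
  [ 0  0    1  1/2  0   1/2 ]
  [ 0  0    0    1  0     3 ]
  [ 0  0    0    0  1     2 ]
R2 := R2 − 1/2·R3
  [ 1  3  1/2  0  0  -5/2 ]
  [ 0  0    1  0  0    -1 ]
  [ 0  0    0  1  0     3 ]
  [ 0  0    0  0  1     2 ]
R1 := R1 − 1/2·R2
  [ 1  3  0  0  0  -2 ]
  [ 0  0  1  0  0  -1 ]
  [ 0  0  0  1  0   3 ]
  [ 0  0  0  0  1   2 ]

[[1, 3, 0, 0, 0, -2], [0, 0, 1, 0, 0, -1], [0, 0, 0, 1, 0, 3], [0, 0, 0, 0, 1, 2]]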